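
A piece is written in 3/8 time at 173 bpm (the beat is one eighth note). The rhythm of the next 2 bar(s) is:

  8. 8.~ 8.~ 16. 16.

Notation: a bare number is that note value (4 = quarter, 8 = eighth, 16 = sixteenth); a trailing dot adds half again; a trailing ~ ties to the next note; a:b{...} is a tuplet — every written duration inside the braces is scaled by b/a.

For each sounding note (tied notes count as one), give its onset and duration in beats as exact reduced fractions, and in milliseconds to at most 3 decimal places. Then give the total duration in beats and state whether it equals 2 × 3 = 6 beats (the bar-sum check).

1) 0.0ms=0b +520.231ms=3/2b
2) 520.231ms=3/2b +1300.578ms=15/4b
3) 1820.809ms=21/4b +260.116ms=3/4b
Σ=6b of 6 (173bpm 3/8) — PASS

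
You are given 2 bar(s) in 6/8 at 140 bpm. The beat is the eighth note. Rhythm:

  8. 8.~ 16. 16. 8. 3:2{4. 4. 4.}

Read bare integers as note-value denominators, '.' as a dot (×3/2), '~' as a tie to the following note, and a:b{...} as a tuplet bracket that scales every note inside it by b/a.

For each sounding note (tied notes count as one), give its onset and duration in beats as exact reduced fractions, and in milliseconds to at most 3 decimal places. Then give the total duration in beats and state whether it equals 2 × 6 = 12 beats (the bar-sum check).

1) 0.0ms=0b +642.857ms=3/2b
2) 642.857ms=3/2b +964.286ms=9/4b
3) 1607.143ms=15/4b +321.429ms=3/4b
4) 1928.571ms=9/2b +642.857ms=3/2b
5) 2571.429ms=6b +857.143ms=2b
6) 3428.571ms=8b +857.143ms=2b
7) 4285.714ms=10b +857.143ms=2b
Σ=12b of 12 (140bpm 6/8) — PASS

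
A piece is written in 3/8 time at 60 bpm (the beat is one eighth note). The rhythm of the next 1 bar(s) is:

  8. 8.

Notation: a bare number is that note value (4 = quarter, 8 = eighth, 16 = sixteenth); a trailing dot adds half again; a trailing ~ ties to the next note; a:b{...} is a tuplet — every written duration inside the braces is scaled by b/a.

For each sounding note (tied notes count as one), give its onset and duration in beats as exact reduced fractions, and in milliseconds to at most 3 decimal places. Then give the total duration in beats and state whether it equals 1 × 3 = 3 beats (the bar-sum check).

1) 0.0ms=0b +1500.0ms=3/2b
2) 1500.0ms=3/2b +1500.0ms=3/2b
Σ=3b of 3 (60bpm 3/8) — PASS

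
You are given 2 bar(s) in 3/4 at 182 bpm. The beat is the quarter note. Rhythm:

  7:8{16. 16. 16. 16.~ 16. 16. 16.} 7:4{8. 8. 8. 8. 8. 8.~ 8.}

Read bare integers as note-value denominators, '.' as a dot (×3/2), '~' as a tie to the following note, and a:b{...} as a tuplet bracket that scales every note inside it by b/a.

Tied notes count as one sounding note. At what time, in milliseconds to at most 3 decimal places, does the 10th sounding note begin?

1. 0.0ms @ 0 + 141.287ms (3/7)
2. 141.287ms @ 3/7 + 141.287ms (3/7)
3. 282.575ms @ 6/7 + 141.287ms (3/7)
4. 423.862ms @ 9/7 + 282.575ms (6/7)
5. 706.436ms @ 15/7 + 141.287ms (3/7)
6. 847.724ms @ 18/7 + 141.287ms (3/7)
7. 989.011ms @ 3 + 141.287ms (3/7)
8. 1130.298ms @ 24/7 + 141.287ms (3/7)
9. 1271.586ms @ 27/7 + 141.287ms (3/7)
10. 1412.873ms @ 30/7 + 141.287ms (3/7)
11. 1554.16ms @ 33/7 + 141.287ms (3/7)
12. 1695.447ms @ 36/7 + 282.575ms (6/7)

note 10 onset = 30/7b = 1412.873ms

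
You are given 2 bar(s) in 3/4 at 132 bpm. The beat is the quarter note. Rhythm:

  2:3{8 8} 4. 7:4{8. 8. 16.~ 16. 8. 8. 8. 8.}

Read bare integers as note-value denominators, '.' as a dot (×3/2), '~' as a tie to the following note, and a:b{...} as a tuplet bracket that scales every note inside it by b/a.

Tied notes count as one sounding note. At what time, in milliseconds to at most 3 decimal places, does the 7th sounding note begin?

1. 0.0ms @ 0 + 340.909ms (3/4)
2. 340.909ms @ 3/4 + 340.909ms (3/4)
3. 681.818ms @ 3/2 + 681.818ms (3/2)
4. 1363.636ms @ 3 + 194.805ms (3/7)
5. 1558.442ms @ 24/7 + 194.805ms (3/7)
6. 1753.247ms @ 27/7 + 194.805ms (3/7)
7. 1948.052ms @ 30/7 + 194.805ms (3/7)
8. 2142.857ms @ 33/7 + 194.805ms (3/7)
9. 2337.662ms @ 36/7 + 194.805ms (3/7)
10. 2532.468ms @ 39/7 + 194.805ms (3/7)

note 7 onset = 30/7b = 1948.052ms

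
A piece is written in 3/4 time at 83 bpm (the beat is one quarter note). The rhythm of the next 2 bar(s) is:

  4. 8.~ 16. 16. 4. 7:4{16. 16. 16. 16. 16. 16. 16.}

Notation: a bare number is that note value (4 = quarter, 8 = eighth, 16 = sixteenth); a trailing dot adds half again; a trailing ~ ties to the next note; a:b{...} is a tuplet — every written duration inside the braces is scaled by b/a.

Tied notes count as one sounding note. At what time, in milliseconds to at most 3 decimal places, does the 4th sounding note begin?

1. 0.0ms @ 0 + 1084.337ms (3/2)
2. 1084.337ms @ 3/2 + 813.253ms (9/8)
3. 1897.59ms @ 21/8 + 271.084ms (3/8)
4. 2168.675ms @ 3 + 1084.337ms (3/2)
5. 3253.012ms @ 9/2 + 154.905ms (3/14)
6. 3407.917ms @ 33/7 + 154.905ms (3/14)
7. 3562.823ms @ 69/14 + 154.905ms (3/14)
8. 3717.728ms @ 36/7 + 154.905ms (3/14)
9. 3872.633ms @ 75/14 + 154.905ms (3/14)
10. 4027.539ms @ 39/7 + 154.905ms (3/14)
11. 4182.444ms @ 81/14 + 154.905ms (3/14)

note 4 onset = 3b = 2168.675ms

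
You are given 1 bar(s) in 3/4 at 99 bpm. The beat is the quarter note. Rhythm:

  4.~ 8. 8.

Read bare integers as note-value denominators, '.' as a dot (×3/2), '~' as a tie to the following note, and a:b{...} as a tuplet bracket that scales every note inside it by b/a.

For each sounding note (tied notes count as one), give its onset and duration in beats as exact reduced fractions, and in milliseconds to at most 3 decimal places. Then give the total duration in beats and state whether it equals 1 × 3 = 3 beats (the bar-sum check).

1) 0.0ms=0b +1363.636ms=9/4b
2) 1363.636ms=9/4b +454.545ms=3/4b
Σ=3b of 3 (99bpm 3/4) — PASS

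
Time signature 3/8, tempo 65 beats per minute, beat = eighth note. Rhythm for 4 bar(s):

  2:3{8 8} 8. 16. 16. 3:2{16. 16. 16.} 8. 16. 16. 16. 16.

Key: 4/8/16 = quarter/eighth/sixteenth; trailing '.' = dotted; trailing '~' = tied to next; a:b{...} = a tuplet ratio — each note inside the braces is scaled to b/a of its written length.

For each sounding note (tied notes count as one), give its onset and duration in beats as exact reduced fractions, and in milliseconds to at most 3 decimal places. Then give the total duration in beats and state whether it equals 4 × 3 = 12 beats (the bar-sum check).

1) 0.0ms=0b +1384.615ms=3/2b
2) 1384.615ms=3/2b +1384.615ms=3/2b
3) 2769.231ms=3b +1384.615ms=3/2b
4) 4153.846ms=9/2b +692.308ms=3/4b
5) 4846.154ms=21/4b +692.308ms=3/4b
6) 5538.462ms=6b +461.538ms=1/2b
7) 6000.0ms=13/2b +461.538ms=1/2b
8) 6461.538ms=7b +461.538ms=1/2b
9) 6923.077ms=15/2b +1384.615ms=3/2b
10) 8307.692ms=9b +692.308ms=3/4b
11) 9000.0ms=39/4b +692.308ms=3/4b
12) 9692.308ms=21/2b +692.308ms=3/4b
13) 10384.615ms=45/4b +692.308ms=3/4b
Σ=12b of 12 (65bpm 3/8) — PASS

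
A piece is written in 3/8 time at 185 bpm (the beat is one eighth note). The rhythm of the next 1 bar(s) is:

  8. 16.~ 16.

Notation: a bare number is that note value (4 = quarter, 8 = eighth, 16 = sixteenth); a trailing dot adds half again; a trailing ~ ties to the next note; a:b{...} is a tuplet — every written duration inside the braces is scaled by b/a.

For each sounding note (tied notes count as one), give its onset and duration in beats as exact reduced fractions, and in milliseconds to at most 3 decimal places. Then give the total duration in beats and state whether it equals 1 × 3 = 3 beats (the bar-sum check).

1) 0.0ms=0b +486.486ms=3/2b
2) 486.486ms=3/2b +486.486ms=3/2b
Σ=3b of 3 (185bpm 3/8) — PASS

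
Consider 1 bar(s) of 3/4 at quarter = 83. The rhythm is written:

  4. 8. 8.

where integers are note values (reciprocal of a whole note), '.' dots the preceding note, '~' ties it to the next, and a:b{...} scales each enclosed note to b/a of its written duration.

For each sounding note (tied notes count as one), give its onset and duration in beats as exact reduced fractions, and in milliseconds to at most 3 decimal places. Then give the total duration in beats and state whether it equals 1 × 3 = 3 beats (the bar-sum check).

1) 0.0ms=0b +1084.337ms=3/2b
2) 1084.337ms=3/2b +542.169ms=3/4b
3) 1626.506ms=9/4b +542.169ms=3/4b
Σ=3b of 3 (83bpm 3/4) — PASS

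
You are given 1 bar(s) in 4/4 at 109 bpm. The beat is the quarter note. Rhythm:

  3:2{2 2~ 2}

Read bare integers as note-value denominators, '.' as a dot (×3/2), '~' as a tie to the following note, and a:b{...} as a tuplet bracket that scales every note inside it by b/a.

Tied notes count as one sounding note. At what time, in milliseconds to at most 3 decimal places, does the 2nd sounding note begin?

1. 0.0ms @ 0 + 733.945ms (4/3)
2. 733.945ms @ 4/3 + 1467.89ms (8/3)

note 2 onset = 4/3b = 733.945ms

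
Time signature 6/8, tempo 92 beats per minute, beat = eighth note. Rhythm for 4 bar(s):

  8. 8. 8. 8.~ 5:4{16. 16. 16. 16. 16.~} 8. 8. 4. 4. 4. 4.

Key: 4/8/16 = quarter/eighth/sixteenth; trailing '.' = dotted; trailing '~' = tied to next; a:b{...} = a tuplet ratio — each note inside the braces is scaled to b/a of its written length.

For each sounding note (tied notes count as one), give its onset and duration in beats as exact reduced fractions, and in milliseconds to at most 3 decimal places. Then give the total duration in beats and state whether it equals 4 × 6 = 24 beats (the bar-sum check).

1) 0.0ms=0b +978.261ms=3/2b
2) 978.261ms=3/2b +978.261ms=3/2b
3) 1956.522ms=3b +978.261ms=3/2b
4) 2934.783ms=9/2b +1369.565ms=21/10b
5) 4304.348ms=33/5b +391.304ms=3/5b
6) 4695.652ms=36/5b +391.304ms=3/5b
7) 5086.957ms=39/5b +391.304ms=3/5b
8) 5478.261ms=42/5b +1369.565ms=21/10b
9) 6847.826ms=21/2b +978.261ms=3/2b
10) 7826.087ms=12b +1956.522ms=3b
11) 9782.609ms=15b +1956.522ms=3b
12) 11739.13ms=18b +1956.522ms=3b
13) 13695.652ms=21b +1956.522ms=3b
Σ=24b of 24 (92bpm 6/8) — PASS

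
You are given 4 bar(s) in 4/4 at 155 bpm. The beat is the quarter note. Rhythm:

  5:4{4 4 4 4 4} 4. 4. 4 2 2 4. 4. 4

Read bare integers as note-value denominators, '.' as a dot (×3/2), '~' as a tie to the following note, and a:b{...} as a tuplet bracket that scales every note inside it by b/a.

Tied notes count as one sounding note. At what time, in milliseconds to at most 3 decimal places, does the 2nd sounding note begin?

note 2 onset = 4/5b = 309.677ms

1. 0.0ms @ 0 + 309.677ms (4/5)
2. 309.677ms @ 4/5 + 309.677ms (4/5)
3. 619.355ms @ 8/5 + 309.677ms (4/5)
4. 929.032ms @ 12/5 + 309.677ms (4/5)
5. 1238.71ms @ 16/5 + 309.677ms (4/5)
6. 1548.387ms @ 4 + 580.645ms (3/2)
7. 2129.032ms @ 11/2 + 580.645ms (3/2)
8. 2709.677ms @ 7 + 387.097ms (1)
9. 3096.774ms @ 8 + 774.194ms (2)
10. 3870.968ms @ 10 + 774.194ms (2)
11. 4645.161ms @ 12 + 580.645ms (3/2)
12. 5225.806ms @ 27/2 + 580.645ms (3/2)
13. 5806.452ms @ 15 + 387.097ms (1)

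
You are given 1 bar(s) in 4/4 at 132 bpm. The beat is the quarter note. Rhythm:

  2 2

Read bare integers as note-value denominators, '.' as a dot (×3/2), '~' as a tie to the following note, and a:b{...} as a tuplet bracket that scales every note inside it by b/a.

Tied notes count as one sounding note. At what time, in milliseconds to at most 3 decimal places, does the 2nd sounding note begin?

1. 0.0ms @ 0 + 909.091ms (2)
2. 909.091ms @ 2 + 909.091ms (2)

note 2 onset = 2b = 909.091ms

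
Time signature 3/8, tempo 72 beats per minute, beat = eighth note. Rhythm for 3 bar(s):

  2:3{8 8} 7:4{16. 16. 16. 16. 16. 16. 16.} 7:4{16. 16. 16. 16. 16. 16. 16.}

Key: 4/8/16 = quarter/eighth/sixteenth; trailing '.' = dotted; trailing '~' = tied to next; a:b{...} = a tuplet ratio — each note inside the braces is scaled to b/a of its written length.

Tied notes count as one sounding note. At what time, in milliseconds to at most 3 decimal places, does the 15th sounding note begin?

1. 0.0ms @ 0 + 1250.0ms (3/2)
2. 1250.0ms @ 3/2 + 1250.0ms (3/2)
3. 2500.0ms @ 3 + 357.143ms (3/7)
4. 2857.143ms @ 24/7 + 357.143ms (3/7)
5. 3214.286ms @ 27/7 + 357.143ms (3/7)
6. 3571.429ms @ 30/7 + 357.143ms (3/7)
7. 3928.571ms @ 33/7 + 357.143ms (3/7)
8. 4285.714ms @ 36/7 + 357.143ms (3/7)
9. 4642.857ms @ 39/7 + 357.143ms (3/7)
10. 5000.0ms @ 6 + 357.143ms (3/7)
11. 5357.143ms @ 45/7 + 357.143ms (3/7)
12. 5714.286ms @ 48/7 + 357.143ms (3/7)
13. 6071.429ms @ 51/7 + 357.143ms (3/7)
14. 6428.571ms @ 54/7 + 357.143ms (3/7)
15. 6785.714ms @ 57/7 + 357.143ms (3/7)
16. 7142.857ms @ 60/7 + 357.143ms (3/7)

note 15 onset = 57/7b = 6785.714ms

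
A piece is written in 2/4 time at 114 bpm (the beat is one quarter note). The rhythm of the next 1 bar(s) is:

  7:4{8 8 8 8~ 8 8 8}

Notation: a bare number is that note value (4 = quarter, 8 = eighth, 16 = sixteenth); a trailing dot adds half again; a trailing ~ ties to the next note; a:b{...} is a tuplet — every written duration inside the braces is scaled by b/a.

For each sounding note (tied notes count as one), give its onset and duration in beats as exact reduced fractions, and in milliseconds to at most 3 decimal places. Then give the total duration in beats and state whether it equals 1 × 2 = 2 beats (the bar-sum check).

1) 0.0ms=0b +150.376ms=2/7b
2) 150.376ms=2/7b +150.376ms=2/7b
3) 300.752ms=4/7b +150.376ms=2/7b
4) 451.128ms=6/7b +300.752ms=4/7b
5) 751.88ms=10/7b +150.376ms=2/7b
6) 902.256ms=12/7b +150.376ms=2/7b
Σ=2b of 2 (114bpm 2/4) — PASS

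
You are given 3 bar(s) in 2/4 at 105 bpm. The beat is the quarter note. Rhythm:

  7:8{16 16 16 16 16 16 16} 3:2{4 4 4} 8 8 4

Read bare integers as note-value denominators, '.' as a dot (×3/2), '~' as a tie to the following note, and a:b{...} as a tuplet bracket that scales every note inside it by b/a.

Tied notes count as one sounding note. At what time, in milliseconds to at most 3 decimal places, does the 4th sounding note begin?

1. 0.0ms @ 0 + 163.265ms (2/7)
2. 163.265ms @ 2/7 + 163.265ms (2/7)
3. 326.531ms @ 4/7 + 163.265ms (2/7)
4. 489.796ms @ 6/7 + 163.265ms (2/7)
5. 653.061ms @ 8/7 + 163.265ms (2/7)
6. 816.327ms @ 10/7 + 163.265ms (2/7)
7. 979.592ms @ 12/7 + 163.265ms (2/7)
8. 1142.857ms @ 2 + 380.952ms (2/3)
9. 1523.81ms @ 8/3 + 380.952ms (2/3)
10. 1904.762ms @ 10/3 + 380.952ms (2/3)
11. 2285.714ms @ 4 + 285.714ms (1/2)
12. 2571.429ms @ 9/2 + 285.714ms (1/2)
13. 2857.143ms @ 5 + 571.429ms (1)

note 4 onset = 6/7b = 489.796ms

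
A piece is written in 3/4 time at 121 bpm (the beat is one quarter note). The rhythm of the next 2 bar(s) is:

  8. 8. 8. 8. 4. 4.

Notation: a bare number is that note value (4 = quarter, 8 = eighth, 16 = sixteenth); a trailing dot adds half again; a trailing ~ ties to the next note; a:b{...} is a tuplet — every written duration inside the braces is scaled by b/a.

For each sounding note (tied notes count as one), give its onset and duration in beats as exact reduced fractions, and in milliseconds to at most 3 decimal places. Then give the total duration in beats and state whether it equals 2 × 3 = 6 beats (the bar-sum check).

1) 0.0ms=0b +371.901ms=3/4b
2) 371.901ms=3/4b +371.901ms=3/4b
3) 743.802ms=3/2b +371.901ms=3/4b
4) 1115.702ms=9/4b +371.901ms=3/4b
5) 1487.603ms=3b +743.802ms=3/2b
6) 2231.405ms=9/2b +743.802ms=3/2b
Σ=6b of 6 (121bpm 3/4) — PASS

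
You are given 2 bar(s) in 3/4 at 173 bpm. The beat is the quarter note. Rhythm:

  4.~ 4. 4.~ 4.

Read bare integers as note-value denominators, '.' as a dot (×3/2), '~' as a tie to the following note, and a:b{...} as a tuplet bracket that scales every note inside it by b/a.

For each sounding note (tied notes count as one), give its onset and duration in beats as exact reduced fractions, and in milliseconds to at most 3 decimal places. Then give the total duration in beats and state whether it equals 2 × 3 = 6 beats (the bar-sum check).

1) 0.0ms=0b +1040.462ms=3b
2) 1040.462ms=3b +1040.462ms=3b
Σ=6b of 6 (173bpm 3/4) — PASS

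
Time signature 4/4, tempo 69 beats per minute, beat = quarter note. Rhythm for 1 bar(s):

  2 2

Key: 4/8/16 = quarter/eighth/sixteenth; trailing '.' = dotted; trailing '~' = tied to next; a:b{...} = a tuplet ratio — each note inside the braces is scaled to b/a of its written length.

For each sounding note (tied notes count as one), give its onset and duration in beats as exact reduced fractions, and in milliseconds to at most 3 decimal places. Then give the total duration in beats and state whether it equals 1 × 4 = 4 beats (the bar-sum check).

1) 0.0ms=0b +1739.13ms=2b
2) 1739.13ms=2b +1739.13ms=2b
Σ=4b of 4 (69bpm 4/4) — PASS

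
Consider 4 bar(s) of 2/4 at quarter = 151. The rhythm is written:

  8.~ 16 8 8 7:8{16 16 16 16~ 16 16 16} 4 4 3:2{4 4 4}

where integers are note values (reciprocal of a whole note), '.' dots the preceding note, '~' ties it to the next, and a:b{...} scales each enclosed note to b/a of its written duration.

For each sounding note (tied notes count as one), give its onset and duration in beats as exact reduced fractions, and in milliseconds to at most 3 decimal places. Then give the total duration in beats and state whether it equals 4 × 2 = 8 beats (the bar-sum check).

1) 0.0ms=0b +397.351ms=1b
2) 397.351ms=1b +198.675ms=1/2b
3) 596.026ms=3/2b +198.675ms=1/2b
4) 794.702ms=2b +113.529ms=2/7b
5) 908.231ms=16/7b +113.529ms=2/7b
6) 1021.76ms=18/7b +113.529ms=2/7b
7) 1135.289ms=20/7b +227.058ms=4/7b
8) 1362.346ms=24/7b +113.529ms=2/7b
9) 1475.875ms=26/7b +113.529ms=2/7b
10) 1589.404ms=4b +397.351ms=1b
11) 1986.755ms=5b +397.351ms=1b
12) 2384.106ms=6b +264.901ms=2/3b
13) 2649.007ms=20/3b +264.901ms=2/3b
14) 2913.907ms=22/3b +264.901ms=2/3b
Σ=8b of 8 (151bpm 2/4) — PASS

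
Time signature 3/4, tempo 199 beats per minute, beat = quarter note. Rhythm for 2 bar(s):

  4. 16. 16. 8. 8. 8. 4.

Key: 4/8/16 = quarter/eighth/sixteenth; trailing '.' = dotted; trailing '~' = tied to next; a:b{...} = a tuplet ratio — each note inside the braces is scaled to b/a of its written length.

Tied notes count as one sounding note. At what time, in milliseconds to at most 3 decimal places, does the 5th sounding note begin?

note 5 onset = 3b = 904.523ms

1. 0.0ms @ 0 + 452.261ms (3/2)
2. 452.261ms @ 3/2 + 113.065ms (3/8)
3. 565.327ms @ 15/8 + 113.065ms (3/8)
4. 678.392ms @ 9/4 + 226.131ms (3/4)
5. 904.523ms @ 3 + 226.131ms (3/4)
6. 1130.653ms @ 15/4 + 226.131ms (3/4)
7. 1356.784ms @ 9/2 + 452.261ms (3/2)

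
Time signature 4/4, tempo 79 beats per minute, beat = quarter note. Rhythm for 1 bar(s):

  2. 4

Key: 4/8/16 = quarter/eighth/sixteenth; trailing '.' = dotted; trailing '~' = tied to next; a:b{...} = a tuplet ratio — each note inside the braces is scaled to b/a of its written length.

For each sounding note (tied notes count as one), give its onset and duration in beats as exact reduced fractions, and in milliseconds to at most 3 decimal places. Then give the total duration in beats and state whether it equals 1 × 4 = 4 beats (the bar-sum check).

1) 0.0ms=0b +2278.481ms=3b
2) 2278.481ms=3b +759.494ms=1b
Σ=4b of 4 (79bpm 4/4) — PASS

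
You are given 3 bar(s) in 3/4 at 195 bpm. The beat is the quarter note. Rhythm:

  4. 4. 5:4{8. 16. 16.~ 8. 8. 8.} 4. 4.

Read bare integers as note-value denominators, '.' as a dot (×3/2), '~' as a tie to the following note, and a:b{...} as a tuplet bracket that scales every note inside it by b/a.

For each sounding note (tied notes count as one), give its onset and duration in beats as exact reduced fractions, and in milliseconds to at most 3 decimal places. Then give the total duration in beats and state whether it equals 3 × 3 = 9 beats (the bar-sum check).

1) 0.0ms=0b +461.538ms=3/2b
2) 461.538ms=3/2b +461.538ms=3/2b
3) 923.077ms=3b +184.615ms=3/5b
4) 1107.692ms=18/5b +92.308ms=3/10b
5) 1200.0ms=39/10b +276.923ms=9/10b
6) 1476.923ms=24/5b +184.615ms=3/5b
7) 1661.538ms=27/5b +184.615ms=3/5b
8) 1846.154ms=6b +461.538ms=3/2b
9) 2307.692ms=15/2b +461.538ms=3/2b
Σ=9b of 9 (195bpm 3/4) — PASS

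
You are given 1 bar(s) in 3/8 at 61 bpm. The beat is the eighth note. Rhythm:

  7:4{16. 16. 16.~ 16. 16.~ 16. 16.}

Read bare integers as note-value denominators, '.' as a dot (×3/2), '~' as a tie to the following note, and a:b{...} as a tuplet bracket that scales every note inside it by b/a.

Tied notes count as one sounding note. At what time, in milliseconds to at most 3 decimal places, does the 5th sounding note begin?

1. 0.0ms @ 0 + 421.546ms (3/7)
2. 421.546ms @ 3/7 + 421.546ms (3/7)
3. 843.091ms @ 6/7 + 843.091ms (6/7)
4. 1686.183ms @ 12/7 + 843.091ms (6/7)
5. 2529.274ms @ 18/7 + 421.546ms (3/7)

note 5 onset = 18/7b = 2529.274ms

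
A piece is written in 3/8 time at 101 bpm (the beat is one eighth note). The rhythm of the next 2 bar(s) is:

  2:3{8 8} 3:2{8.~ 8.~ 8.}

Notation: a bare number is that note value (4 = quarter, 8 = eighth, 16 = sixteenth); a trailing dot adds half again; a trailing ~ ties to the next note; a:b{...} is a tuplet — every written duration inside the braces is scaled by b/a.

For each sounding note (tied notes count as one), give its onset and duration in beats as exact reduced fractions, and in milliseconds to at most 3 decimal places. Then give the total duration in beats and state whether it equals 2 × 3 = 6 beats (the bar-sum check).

1) 0.0ms=0b +891.089ms=3/2b
2) 891.089ms=3/2b +891.089ms=3/2b
3) 1782.178ms=3b +1782.178ms=3b
Σ=6b of 6 (101bpm 3/8) — PASS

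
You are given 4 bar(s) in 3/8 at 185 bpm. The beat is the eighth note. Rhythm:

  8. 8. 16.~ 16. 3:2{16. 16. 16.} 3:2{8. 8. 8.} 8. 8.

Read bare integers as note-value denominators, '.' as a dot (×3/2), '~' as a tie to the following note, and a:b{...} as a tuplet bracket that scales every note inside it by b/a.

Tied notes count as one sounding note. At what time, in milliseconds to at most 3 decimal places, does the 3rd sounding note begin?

note 3 onset = 3b = 972.973ms

1. 0.0ms @ 0 + 486.486ms (3/2)
2. 486.486ms @ 3/2 + 486.486ms (3/2)
3. 972.973ms @ 3 + 486.486ms (3/2)
4. 1459.459ms @ 9/2 + 162.162ms (1/2)
5. 1621.622ms @ 5 + 162.162ms (1/2)
6. 1783.784ms @ 11/2 + 162.162ms (1/2)
7. 1945.946ms @ 6 + 324.324ms (1)
8. 2270.27ms @ 7 + 324.324ms (1)
9. 2594.595ms @ 8 + 324.324ms (1)
10. 2918.919ms @ 9 + 486.486ms (3/2)
11. 3405.405ms @ 21/2 + 486.486ms (3/2)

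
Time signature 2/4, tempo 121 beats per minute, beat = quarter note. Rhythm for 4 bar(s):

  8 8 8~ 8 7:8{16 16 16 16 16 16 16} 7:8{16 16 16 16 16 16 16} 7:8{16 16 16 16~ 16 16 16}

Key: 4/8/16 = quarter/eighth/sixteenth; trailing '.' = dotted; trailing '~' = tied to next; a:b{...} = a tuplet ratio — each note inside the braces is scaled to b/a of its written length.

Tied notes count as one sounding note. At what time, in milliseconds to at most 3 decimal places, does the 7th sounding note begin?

note 7 onset = 20/7b = 1416.765ms

1. 0.0ms @ 0 + 247.934ms (1/2)
2. 247.934ms @ 1/2 + 247.934ms (1/2)
3. 495.868ms @ 1 + 495.868ms (1)
4. 991.736ms @ 2 + 141.677ms (2/7)
5. 1133.412ms @ 16/7 + 141.677ms (2/7)
6. 1275.089ms @ 18/7 + 141.677ms (2/7)
7. 1416.765ms @ 20/7 + 141.677ms (2/7)
8. 1558.442ms @ 22/7 + 141.677ms (2/7)
9. 1700.118ms @ 24/7 + 141.677ms (2/7)
10. 1841.795ms @ 26/7 + 141.677ms (2/7)
11. 1983.471ms @ 4 + 141.677ms (2/7)
12. 2125.148ms @ 30/7 + 141.677ms (2/7)
13. 2266.824ms @ 32/7 + 141.677ms (2/7)
14. 2408.501ms @ 34/7 + 141.677ms (2/7)
15. 2550.177ms @ 36/7 + 141.677ms (2/7)
16. 2691.854ms @ 38/7 + 141.677ms (2/7)
17. 2833.53ms @ 40/7 + 141.677ms (2/7)
18. 2975.207ms @ 6 + 141.677ms (2/7)
19. 3116.883ms @ 44/7 + 141.677ms (2/7)
20. 3258.56ms @ 46/7 + 141.677ms (2/7)
21. 3400.236ms @ 48/7 + 283.353ms (4/7)
22. 3683.589ms @ 52/7 + 141.677ms (2/7)
23. 3825.266ms @ 54/7 + 141.677ms (2/7)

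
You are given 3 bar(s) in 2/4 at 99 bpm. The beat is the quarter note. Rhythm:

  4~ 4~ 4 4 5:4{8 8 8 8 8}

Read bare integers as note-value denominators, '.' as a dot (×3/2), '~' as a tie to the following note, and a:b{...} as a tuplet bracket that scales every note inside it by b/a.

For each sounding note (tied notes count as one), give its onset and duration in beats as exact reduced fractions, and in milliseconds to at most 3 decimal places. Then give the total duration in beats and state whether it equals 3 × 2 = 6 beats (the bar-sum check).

1) 0.0ms=0b +1818.182ms=3b
2) 1818.182ms=3b +606.061ms=1b
3) 2424.242ms=4b +242.424ms=2/5b
4) 2666.667ms=22/5b +242.424ms=2/5b
5) 2909.091ms=24/5b +242.424ms=2/5b
6) 3151.515ms=26/5b +242.424ms=2/5b
7) 3393.939ms=28/5b +242.424ms=2/5b
Σ=6b of 6 (99bpm 2/4) — PASS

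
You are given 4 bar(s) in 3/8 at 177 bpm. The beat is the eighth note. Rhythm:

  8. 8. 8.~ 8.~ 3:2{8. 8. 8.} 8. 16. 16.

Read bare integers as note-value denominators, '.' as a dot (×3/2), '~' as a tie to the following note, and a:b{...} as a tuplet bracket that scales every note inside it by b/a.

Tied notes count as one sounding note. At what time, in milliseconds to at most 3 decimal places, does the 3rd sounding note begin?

note 3 onset = 3b = 1016.949ms

1. 0.0ms @ 0 + 508.475ms (3/2)
2. 508.475ms @ 3/2 + 508.475ms (3/2)
3. 1016.949ms @ 3 + 1355.932ms (4)
4. 2372.881ms @ 7 + 338.983ms (1)
5. 2711.864ms @ 8 + 338.983ms (1)
6. 3050.847ms @ 9 + 508.475ms (3/2)
7. 3559.322ms @ 21/2 + 254.237ms (3/4)
8. 3813.559ms @ 45/4 + 254.237ms (3/4)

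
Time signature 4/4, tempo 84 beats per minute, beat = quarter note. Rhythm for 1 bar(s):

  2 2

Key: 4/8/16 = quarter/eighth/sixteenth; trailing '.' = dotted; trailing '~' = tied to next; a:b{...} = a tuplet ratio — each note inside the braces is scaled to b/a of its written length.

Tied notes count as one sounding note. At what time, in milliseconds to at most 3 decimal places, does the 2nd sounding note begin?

1. 0.0ms @ 0 + 1428.571ms (2)
2. 1428.571ms @ 2 + 1428.571ms (2)

note 2 onset = 2b = 1428.571ms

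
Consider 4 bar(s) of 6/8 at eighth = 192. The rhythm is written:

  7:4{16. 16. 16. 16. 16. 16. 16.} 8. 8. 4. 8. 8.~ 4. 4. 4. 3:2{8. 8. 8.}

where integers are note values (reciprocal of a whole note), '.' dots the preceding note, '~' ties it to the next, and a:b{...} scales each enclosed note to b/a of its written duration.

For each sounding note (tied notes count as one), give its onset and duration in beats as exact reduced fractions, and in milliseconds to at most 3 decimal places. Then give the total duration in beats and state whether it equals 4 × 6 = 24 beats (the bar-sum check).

1) 0.0ms=0b +133.929ms=3/7b
2) 133.929ms=3/7b +133.929ms=3/7b
3) 267.857ms=6/7b +133.929ms=3/7b
4) 401.786ms=9/7b +133.929ms=3/7b
5) 535.714ms=12/7b +133.929ms=3/7b
6) 669.643ms=15/7b +133.929ms=3/7b
7) 803.571ms=18/7b +133.929ms=3/7b
8) 937.5ms=3b +468.75ms=3/2b
9) 1406.25ms=9/2b +468.75ms=3/2b
10) 1875.0ms=6b +937.5ms=3b
11) 2812.5ms=9b +468.75ms=3/2b
12) 3281.25ms=21/2b +1406.25ms=9/2b
13) 4687.5ms=15b +937.5ms=3b
14) 5625.0ms=18b +937.5ms=3b
15) 6562.5ms=21b +312.5ms=1b
16) 6875.0ms=22b +312.5ms=1b
17) 7187.5ms=23b +312.5ms=1b
Σ=24b of 24 (192bpm 6/8) — PASS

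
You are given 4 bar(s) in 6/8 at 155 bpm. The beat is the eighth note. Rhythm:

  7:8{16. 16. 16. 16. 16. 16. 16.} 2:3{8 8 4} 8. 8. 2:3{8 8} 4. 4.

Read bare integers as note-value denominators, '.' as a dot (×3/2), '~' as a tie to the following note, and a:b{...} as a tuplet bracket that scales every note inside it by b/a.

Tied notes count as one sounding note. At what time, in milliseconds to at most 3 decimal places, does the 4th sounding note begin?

1. 0.0ms @ 0 + 331.797ms (6/7)
2. 331.797ms @ 6/7 + 331.797ms (6/7)
3. 663.594ms @ 12/7 + 331.797ms (6/7)
4. 995.392ms @ 18/7 + 331.797ms (6/7)
5. 1327.189ms @ 24/7 + 331.797ms (6/7)
6. 1658.986ms @ 30/7 + 331.797ms (6/7)
7. 1990.783ms @ 36/7 + 331.797ms (6/7)
8. 2322.581ms @ 6 + 580.645ms (3/2)
9. 2903.226ms @ 15/2 + 580.645ms (3/2)
10. 3483.871ms @ 9 + 1161.29ms (3)
11. 4645.161ms @ 12 + 580.645ms (3/2)
12. 5225.806ms @ 27/2 + 580.645ms (3/2)
13. 5806.452ms @ 15 + 580.645ms (3/2)
14. 6387.097ms @ 33/2 + 580.645ms (3/2)
15. 6967.742ms @ 18 + 1161.29ms (3)
16. 8129.032ms @ 21 + 1161.29ms (3)

note 4 onset = 18/7b = 995.392ms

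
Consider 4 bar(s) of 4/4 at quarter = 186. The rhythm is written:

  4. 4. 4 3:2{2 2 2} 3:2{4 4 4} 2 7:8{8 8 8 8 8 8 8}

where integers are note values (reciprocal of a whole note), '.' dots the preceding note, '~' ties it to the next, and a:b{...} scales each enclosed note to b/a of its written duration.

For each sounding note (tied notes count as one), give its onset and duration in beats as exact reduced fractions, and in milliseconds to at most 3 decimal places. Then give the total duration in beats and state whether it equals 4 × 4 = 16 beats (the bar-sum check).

1) 0.0ms=0b +483.871ms=3/2b
2) 483.871ms=3/2b +483.871ms=3/2b
3) 967.742ms=3b +322.581ms=1b
4) 1290.323ms=4b +430.108ms=4/3b
5) 1720.43ms=16/3b +430.108ms=4/3b
6) 2150.538ms=20/3b +430.108ms=4/3b
7) 2580.645ms=8b +215.054ms=2/3b
8) 2795.699ms=26/3b +215.054ms=2/3b
9) 3010.753ms=28/3b +215.054ms=2/3b
10) 3225.806ms=10b +645.161ms=2b
11) 3870.968ms=12b +184.332ms=4/7b
12) 4055.3ms=88/7b +184.332ms=4/7b
13) 4239.631ms=92/7b +184.332ms=4/7b
14) 4423.963ms=96/7b +184.332ms=4/7b
15) 4608.295ms=100/7b +184.332ms=4/7b
16) 4792.627ms=104/7b +184.332ms=4/7b
17) 4976.959ms=108/7b +184.332ms=4/7b
Σ=16b of 16 (186bpm 4/4) — PASS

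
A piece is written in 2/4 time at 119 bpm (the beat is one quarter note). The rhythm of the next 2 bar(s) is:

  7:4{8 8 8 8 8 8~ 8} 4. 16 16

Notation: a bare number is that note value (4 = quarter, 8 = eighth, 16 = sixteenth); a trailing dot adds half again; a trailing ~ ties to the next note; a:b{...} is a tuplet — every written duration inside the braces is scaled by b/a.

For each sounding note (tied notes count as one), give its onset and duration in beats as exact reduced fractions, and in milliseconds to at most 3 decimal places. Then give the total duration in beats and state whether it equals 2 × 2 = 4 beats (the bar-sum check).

1) 0.0ms=0b +144.058ms=2/7b
2) 144.058ms=2/7b +144.058ms=2/7b
3) 288.115ms=4/7b +144.058ms=2/7b
4) 432.173ms=6/7b +144.058ms=2/7b
5) 576.23ms=8/7b +144.058ms=2/7b
6) 720.288ms=10/7b +288.115ms=4/7b
7) 1008.403ms=2b +756.303ms=3/2b
8) 1764.706ms=7/2b +126.05ms=1/4b
9) 1890.756ms=15/4b +126.05ms=1/4b
Σ=4b of 4 (119bpm 2/4) — PASS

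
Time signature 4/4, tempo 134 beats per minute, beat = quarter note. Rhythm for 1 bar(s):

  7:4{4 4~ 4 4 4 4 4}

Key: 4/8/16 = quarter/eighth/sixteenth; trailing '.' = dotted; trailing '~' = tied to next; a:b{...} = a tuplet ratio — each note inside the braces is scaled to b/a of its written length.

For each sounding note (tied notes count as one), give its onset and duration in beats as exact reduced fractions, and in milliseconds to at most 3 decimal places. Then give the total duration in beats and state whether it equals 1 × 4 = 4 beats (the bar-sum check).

1) 0.0ms=0b +255.864ms=4/7b
2) 255.864ms=4/7b +511.727ms=8/7b
3) 767.591ms=12/7b +255.864ms=4/7b
4) 1023.454ms=16/7b +255.864ms=4/7b
5) 1279.318ms=20/7b +255.864ms=4/7b
6) 1535.181ms=24/7b +255.864ms=4/7b
Σ=4b of 4 (134bpm 4/4) — PASS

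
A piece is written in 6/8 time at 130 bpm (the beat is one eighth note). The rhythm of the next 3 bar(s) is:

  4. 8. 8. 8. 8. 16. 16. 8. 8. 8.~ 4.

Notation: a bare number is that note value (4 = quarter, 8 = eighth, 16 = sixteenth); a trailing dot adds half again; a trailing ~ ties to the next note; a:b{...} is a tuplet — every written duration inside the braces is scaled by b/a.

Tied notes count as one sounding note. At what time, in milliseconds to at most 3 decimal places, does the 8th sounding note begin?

note 8 onset = 21/2b = 4846.154ms

1. 0.0ms @ 0 + 1384.615ms (3)
2. 1384.615ms @ 3 + 692.308ms (3/2)
3. 2076.923ms @ 9/2 + 692.308ms (3/2)
4. 2769.231ms @ 6 + 692.308ms (3/2)
5. 3461.538ms @ 15/2 + 692.308ms (3/2)
6. 4153.846ms @ 9 + 346.154ms (3/4)
7. 4500.0ms @ 39/4 + 346.154ms (3/4)
8. 4846.154ms @ 21/2 + 692.308ms (3/2)
9. 5538.462ms @ 12 + 692.308ms (3/2)
10. 6230.769ms @ 27/2 + 2076.923ms (9/2)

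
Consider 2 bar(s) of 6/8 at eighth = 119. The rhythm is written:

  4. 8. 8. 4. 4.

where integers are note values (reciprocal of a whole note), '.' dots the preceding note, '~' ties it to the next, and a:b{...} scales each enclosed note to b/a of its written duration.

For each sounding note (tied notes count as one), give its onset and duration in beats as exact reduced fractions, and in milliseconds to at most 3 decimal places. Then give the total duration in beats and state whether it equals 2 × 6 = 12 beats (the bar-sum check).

1) 0.0ms=0b +1512.605ms=3b
2) 1512.605ms=3b +756.303ms=3/2b
3) 2268.908ms=9/2b +756.303ms=3/2b
4) 3025.21ms=6b +1512.605ms=3b
5) 4537.815ms=9b +1512.605ms=3b
Σ=12b of 12 (119bpm 6/8) — PASS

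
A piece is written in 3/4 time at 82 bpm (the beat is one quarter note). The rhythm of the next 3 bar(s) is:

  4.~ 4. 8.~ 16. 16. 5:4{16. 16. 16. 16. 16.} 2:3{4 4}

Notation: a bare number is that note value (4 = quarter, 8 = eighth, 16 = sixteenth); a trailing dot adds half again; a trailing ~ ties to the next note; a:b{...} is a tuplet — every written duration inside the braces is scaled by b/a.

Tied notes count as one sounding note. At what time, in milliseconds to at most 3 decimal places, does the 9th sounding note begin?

1. 0.0ms @ 0 + 2195.122ms (3)
2. 2195.122ms @ 3 + 823.171ms (9/8)
3. 3018.293ms @ 33/8 + 274.39ms (3/8)
4. 3292.683ms @ 9/2 + 219.512ms (3/10)
5. 3512.195ms @ 24/5 + 219.512ms (3/10)
6. 3731.707ms @ 51/10 + 219.512ms (3/10)
7. 3951.22ms @ 27/5 + 219.512ms (3/10)
8. 4170.732ms @ 57/10 + 219.512ms (3/10)
9. 4390.244ms @ 6 + 1097.561ms (3/2)
10. 5487.805ms @ 15/2 + 1097.561ms (3/2)

note 9 onset = 6b = 4390.244ms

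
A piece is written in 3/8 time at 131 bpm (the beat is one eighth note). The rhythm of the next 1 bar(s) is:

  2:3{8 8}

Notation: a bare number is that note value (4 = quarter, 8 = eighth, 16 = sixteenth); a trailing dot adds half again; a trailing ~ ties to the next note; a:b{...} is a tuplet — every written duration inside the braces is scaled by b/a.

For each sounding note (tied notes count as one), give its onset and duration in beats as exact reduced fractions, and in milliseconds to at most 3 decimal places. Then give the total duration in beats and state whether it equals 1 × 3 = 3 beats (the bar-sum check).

1) 0.0ms=0b +687.023ms=3/2b
2) 687.023ms=3/2b +687.023ms=3/2b
Σ=3b of 3 (131bpm 3/8) — PASS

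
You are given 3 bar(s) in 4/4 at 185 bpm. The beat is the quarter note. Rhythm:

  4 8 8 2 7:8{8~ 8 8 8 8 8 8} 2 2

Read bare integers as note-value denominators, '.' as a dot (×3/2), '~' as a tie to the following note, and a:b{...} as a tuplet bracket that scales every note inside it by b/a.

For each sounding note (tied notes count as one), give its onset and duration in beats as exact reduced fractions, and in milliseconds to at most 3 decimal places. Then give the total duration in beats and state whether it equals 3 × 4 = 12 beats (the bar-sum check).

1) 0.0ms=0b +324.324ms=1b
2) 324.324ms=1b +162.162ms=1/2b
3) 486.486ms=3/2b +162.162ms=1/2b
4) 648.649ms=2b +648.649ms=2b
5) 1297.297ms=4b +370.656ms=8/7b
6) 1667.954ms=36/7b +185.328ms=4/7b
7) 1853.282ms=40/7b +185.328ms=4/7b
8) 2038.61ms=44/7b +185.328ms=4/7b
9) 2223.938ms=48/7b +185.328ms=4/7b
10) 2409.266ms=52/7b +185.328ms=4/7b
11) 2594.595ms=8b +648.649ms=2b
12) 3243.243ms=10b +648.649ms=2b
Σ=12b of 12 (185bpm 4/4) — PASS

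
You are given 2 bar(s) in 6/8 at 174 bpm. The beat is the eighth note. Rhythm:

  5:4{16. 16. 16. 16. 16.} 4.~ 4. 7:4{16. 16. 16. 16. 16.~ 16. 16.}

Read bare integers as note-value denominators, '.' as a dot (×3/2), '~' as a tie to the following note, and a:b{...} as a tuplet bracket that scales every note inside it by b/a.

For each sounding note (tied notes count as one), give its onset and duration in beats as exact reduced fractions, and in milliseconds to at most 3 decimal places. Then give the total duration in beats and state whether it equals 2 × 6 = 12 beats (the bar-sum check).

1) 0.0ms=0b +206.897ms=3/5b
2) 206.897ms=3/5b +206.897ms=3/5b
3) 413.793ms=6/5b +206.897ms=3/5b
4) 620.69ms=9/5b +206.897ms=3/5b
5) 827.586ms=12/5b +206.897ms=3/5b
6) 1034.483ms=3b +2068.966ms=6b
7) 3103.448ms=9b +147.783ms=3/7b
8) 3251.232ms=66/7b +147.783ms=3/7b
9) 3399.015ms=69/7b +147.783ms=3/7b
10) 3546.798ms=72/7b +147.783ms=3/7b
11) 3694.581ms=75/7b +295.567ms=6/7b
12) 3990.148ms=81/7b +147.783ms=3/7b
Σ=12b of 12 (174bpm 6/8) — PASS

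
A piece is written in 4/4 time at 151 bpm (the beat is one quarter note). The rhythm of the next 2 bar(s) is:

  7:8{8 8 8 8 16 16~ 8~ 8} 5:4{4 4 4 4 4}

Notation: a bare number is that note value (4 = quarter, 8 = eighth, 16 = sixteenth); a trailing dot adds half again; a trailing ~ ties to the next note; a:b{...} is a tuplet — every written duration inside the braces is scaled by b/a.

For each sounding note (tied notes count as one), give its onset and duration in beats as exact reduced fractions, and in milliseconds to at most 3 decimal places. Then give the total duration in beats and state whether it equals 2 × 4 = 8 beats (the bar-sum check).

1) 0.0ms=0b +227.058ms=4/7b
2) 227.058ms=4/7b +227.058ms=4/7b
3) 454.115ms=8/7b +227.058ms=4/7b
4) 681.173ms=12/7b +227.058ms=4/7b
5) 908.231ms=16/7b +113.529ms=2/7b
6) 1021.76ms=18/7b +567.644ms=10/7b
7) 1589.404ms=4b +317.881ms=4/5b
8) 1907.285ms=24/5b +317.881ms=4/5b
9) 2225.166ms=28/5b +317.881ms=4/5b
10) 2543.046ms=32/5b +317.881ms=4/5b
11) 2860.927ms=36/5b +317.881ms=4/5b
Σ=8b of 8 (151bpm 4/4) — PASS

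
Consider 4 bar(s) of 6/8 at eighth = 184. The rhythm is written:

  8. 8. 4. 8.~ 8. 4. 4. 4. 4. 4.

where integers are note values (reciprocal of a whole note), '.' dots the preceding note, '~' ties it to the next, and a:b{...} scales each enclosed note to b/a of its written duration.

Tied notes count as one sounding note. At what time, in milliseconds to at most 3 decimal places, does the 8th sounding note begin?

note 8 onset = 18b = 5869.565ms

1. 0.0ms @ 0 + 489.13ms (3/2)
2. 489.13ms @ 3/2 + 489.13ms (3/2)
3. 978.261ms @ 3 + 978.261ms (3)
4. 1956.522ms @ 6 + 978.261ms (3)
5. 2934.783ms @ 9 + 978.261ms (3)
6. 3913.043ms @ 12 + 978.261ms (3)
7. 4891.304ms @ 15 + 978.261ms (3)
8. 5869.565ms @ 18 + 978.261ms (3)
9. 6847.826ms @ 21 + 978.261ms (3)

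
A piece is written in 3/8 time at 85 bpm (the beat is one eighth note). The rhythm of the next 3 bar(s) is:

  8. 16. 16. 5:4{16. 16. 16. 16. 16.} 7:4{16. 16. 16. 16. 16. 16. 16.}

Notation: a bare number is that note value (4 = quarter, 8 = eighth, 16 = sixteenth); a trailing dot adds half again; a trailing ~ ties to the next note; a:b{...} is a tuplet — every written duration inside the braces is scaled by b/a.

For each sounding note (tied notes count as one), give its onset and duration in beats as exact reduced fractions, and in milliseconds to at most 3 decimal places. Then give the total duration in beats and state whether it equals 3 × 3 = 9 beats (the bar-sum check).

1) 0.0ms=0b +1058.824ms=3/2b
2) 1058.824ms=3/2b +529.412ms=3/4b
3) 1588.235ms=9/4b +529.412ms=3/4b
4) 2117.647ms=3b +423.529ms=3/5b
5) 2541.176ms=18/5b +423.529ms=3/5b
6) 2964.706ms=21/5b +423.529ms=3/5b
7) 3388.235ms=24/5b +423.529ms=3/5b
8) 3811.765ms=27/5b +423.529ms=3/5b
9) 4235.294ms=6b +302.521ms=3/7b
10) 4537.815ms=45/7b +302.521ms=3/7b
11) 4840.336ms=48/7b +302.521ms=3/7b
12) 5142.857ms=51/7b +302.521ms=3/7b
13) 5445.378ms=54/7b +302.521ms=3/7b
14) 5747.899ms=57/7b +302.521ms=3/7b
15) 6050.42ms=60/7b +302.521ms=3/7b
Σ=9b of 9 (85bpm 3/8) — PASS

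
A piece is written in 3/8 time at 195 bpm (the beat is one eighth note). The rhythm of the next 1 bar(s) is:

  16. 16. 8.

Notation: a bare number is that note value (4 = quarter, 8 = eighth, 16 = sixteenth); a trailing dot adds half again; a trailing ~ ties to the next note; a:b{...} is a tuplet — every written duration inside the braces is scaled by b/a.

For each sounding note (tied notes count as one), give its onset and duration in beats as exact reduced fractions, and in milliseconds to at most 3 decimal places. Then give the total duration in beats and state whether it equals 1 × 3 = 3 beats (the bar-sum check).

1) 0.0ms=0b +230.769ms=3/4b
2) 230.769ms=3/4b +230.769ms=3/4b
3) 461.538ms=3/2b +461.538ms=3/2b
Σ=3b of 3 (195bpm 3/8) — PASS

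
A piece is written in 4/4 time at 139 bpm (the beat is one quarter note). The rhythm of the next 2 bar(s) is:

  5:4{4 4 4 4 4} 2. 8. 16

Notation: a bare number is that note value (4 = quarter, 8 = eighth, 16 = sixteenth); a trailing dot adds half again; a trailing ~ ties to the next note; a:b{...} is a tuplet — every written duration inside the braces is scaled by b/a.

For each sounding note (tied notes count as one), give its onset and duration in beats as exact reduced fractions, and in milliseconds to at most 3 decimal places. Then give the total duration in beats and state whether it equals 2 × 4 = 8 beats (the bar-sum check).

1) 0.0ms=0b +345.324ms=4/5b
2) 345.324ms=4/5b +345.324ms=4/5b
3) 690.647ms=8/5b +345.324ms=4/5b
4) 1035.971ms=12/5b +345.324ms=4/5b
5) 1381.295ms=16/5b +345.324ms=4/5b
6) 1726.619ms=4b +1294.964ms=3b
7) 3021.583ms=7b +323.741ms=3/4b
8) 3345.324ms=31/4b +107.914ms=1/4b
Σ=8b of 8 (139bpm 4/4) — PASS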